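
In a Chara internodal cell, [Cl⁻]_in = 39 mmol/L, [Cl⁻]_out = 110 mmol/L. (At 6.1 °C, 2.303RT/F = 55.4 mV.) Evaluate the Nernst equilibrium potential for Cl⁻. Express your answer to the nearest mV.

E = (55.4/z) · log₁₀([Cl⁻]_out/[Cl⁻]_in) with z = -1.
For an anion, dividing by z = -1 reverses the sign.
= (55.4/-1) · log₁₀(110/39) = -55.40 · log₁₀(2.821)
= -55.40 · (0.4503) = -24.95 mV

-25 mV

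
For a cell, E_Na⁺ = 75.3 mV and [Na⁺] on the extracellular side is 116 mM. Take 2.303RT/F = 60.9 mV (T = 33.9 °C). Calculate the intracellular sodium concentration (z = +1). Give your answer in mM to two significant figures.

Nernst: E = (60.9/1) · log₁₀([out]/[in]), so log₁₀([out]/[in]) = 75.3 × 1 / 60.9 = 1.2365.
[out]/[in] = 10^(1.2365) = 17.24.
[in] = 116 / 17.24 = 6.73 mM.

6.7 mM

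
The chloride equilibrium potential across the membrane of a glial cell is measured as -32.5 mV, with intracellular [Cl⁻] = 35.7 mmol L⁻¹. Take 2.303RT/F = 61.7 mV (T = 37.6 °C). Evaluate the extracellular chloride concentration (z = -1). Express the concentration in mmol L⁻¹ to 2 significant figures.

Nernst: E = (61.7/-1) · log₁₀([out]/[in]), so log₁₀([out]/[in]) = -32.5 × -1 / 61.7 = 0.5267.
[out]/[in] = 10^(0.5267) = 3.363.
[out] = 3.363 × 35.7 = 120.1 mmol L⁻¹.

120 mmol L⁻¹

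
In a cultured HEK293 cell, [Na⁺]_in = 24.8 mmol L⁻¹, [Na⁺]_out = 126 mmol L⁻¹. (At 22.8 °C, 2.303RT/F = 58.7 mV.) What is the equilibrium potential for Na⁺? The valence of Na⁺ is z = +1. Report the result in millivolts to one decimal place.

E = (58.7/z) · log₁₀([Na⁺]_out/[Na⁺]_in) with z = +1.
= (58.7/1) · log₁₀(126/24.8) = 58.70 · log₁₀(5.081)
= 58.70 · (0.7059) = 41.44 mV

41.4 mV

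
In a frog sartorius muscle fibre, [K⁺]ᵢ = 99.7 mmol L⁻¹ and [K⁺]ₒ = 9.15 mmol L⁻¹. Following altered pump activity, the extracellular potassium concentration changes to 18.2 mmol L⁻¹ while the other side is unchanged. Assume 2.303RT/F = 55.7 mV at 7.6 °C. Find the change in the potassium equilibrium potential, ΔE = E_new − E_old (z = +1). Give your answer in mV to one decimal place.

E_old = (55.7/1)·log₁₀(9.15/99.7) = -57.78 mV
E_new = (55.7/1)·log₁₀(18.2/99.7) = -41.14 mV
ΔE = -41.14 − (-57.78) = 16.63 mV

16.6 mV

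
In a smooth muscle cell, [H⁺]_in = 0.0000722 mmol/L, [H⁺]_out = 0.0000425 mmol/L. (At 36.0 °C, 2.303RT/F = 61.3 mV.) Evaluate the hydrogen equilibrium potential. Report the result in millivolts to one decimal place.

E = (61.3/z) · log₁₀([H⁺]_out/[H⁺]_in) with z = +1.
= (61.3/1) · log₁₀(0.0000425/0.0000722) = 61.30 · log₁₀(0.5886)
= 61.30 · (-0.2301) = -14.11 mV

-14.1 mV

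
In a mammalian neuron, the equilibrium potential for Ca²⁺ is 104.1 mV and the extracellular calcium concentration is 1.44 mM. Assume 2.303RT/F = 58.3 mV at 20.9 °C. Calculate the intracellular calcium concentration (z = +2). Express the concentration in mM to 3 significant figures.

0.000387 mM

Nernst: E = (58.3/2) · log₁₀([out]/[in]), so log₁₀([out]/[in]) = 104.1 × 2 / 58.3 = 3.5712.
[out]/[in] = 10^(3.5712) = 3725.
[in] = 1.44 / 3725 = 0.0003865 mM.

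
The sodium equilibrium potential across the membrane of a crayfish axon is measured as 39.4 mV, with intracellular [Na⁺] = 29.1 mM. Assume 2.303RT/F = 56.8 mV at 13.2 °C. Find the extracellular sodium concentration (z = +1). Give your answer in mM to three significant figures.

144 mM

Nernst: E = (56.8/1) · log₁₀([out]/[in]), so log₁₀([out]/[in]) = 39.4 × 1 / 56.8 = 0.6937.
[out]/[in] = 10^(0.6937) = 4.939.
[out] = 4.939 × 29.1 = 143.7 mM.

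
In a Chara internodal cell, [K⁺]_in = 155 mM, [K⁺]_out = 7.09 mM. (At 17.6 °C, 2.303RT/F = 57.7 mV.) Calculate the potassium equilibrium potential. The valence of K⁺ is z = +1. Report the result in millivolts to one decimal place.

E = (57.7/z) · log₁₀([K⁺]_out/[K⁺]_in) with z = +1.
= (57.7/1) · log₁₀(7.09/155) = 57.70 · log₁₀(0.04574)
= 57.70 · (-1.3397) = -77.30 mV

-77.3 mV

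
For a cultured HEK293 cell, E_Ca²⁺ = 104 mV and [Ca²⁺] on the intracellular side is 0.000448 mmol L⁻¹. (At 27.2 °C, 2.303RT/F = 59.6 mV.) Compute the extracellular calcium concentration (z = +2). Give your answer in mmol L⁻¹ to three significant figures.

Nernst: E = (59.6/2) · log₁₀([out]/[in]), so log₁₀([out]/[in]) = 104.0 × 2 / 59.6 = 3.4899.
[out]/[in] = 10^(3.4899) = 3090.
[out] = 3090 × 0.000448 = 1.384 mmol L⁻¹.

1.38 mmol L⁻¹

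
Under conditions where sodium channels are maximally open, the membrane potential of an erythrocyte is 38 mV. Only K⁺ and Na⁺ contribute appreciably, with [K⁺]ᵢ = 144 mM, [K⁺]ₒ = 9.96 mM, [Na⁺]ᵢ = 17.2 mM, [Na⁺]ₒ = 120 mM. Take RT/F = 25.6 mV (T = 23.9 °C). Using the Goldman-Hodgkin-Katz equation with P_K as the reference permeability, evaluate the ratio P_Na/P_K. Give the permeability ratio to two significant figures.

Let α = P_Na/P_K. GHK: Vm = 25.6·ln[(Kₒ + α·Naₒ)/(Kᵢ + α·Naᵢ)].
e^(Vm/25.6) = e^(38.0/25.6) = 4.4122
So 4.4122·(Kᵢ + α·Naᵢ) = Kₒ + α·Naₒ → α = (4.4122·144.0 − 9.96) / (120.0 − 4.4122·17.2)
α = (635.4 − 9.96) / (120.0 − 75.89) = 625.4/44.11 = 14.18

14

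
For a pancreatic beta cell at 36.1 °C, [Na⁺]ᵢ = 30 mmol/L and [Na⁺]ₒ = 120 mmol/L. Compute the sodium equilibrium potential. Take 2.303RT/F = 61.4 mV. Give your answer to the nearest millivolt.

E = (61.4/z) · log₁₀([Na⁺]_out/[Na⁺]_in) with z = +1.
= (61.4/1) · log₁₀(120/30) = 61.40 · log₁₀(4)
= 61.40 · (0.6021) = 36.97 mV

37 mV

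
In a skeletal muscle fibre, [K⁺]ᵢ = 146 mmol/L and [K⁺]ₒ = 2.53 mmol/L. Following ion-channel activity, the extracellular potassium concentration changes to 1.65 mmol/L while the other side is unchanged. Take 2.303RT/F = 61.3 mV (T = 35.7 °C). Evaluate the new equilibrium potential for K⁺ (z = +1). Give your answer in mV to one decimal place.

After the shift: [K⁺]_out = 1.65, [K⁺]_in = 146 mmol/L.
E_new = (61.3/1)·log₁₀(1.65/146) = 61.30 · (-1.9469) = -119.34 mV

-119.3 mV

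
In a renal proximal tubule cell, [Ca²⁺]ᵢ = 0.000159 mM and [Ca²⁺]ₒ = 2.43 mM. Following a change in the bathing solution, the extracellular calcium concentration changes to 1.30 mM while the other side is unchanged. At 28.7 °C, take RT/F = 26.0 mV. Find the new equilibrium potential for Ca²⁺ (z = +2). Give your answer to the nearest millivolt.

After the shift: [Ca²⁺]_out = 1.30, [Ca²⁺]_in = 0.000159 mM.
E_new = (26.0/2)·ln(1.30/0.000159) = 13.00 · (9.0090) = 117.12 mV

117 mV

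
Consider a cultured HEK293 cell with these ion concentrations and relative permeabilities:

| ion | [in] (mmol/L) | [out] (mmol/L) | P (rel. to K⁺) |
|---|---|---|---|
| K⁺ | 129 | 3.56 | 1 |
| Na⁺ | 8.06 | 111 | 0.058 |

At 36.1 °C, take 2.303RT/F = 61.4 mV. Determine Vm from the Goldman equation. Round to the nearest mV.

-68 mV

Vm = 61.4 · log₁₀[(Σ P·[cation]ₒ + Σ P·[anion]ᵢ) / (Σ P·[cation]ᵢ + Σ P·[anion]ₒ)]
Numerator = 1×3.56 + 0.058×111 = 9.998
Denominator = 1×129 + 0.058×8.06 = 129.5
Vm = 61.4 · log₁₀(0.077224) = 61.4 × (-1.1122) = -68.29 mV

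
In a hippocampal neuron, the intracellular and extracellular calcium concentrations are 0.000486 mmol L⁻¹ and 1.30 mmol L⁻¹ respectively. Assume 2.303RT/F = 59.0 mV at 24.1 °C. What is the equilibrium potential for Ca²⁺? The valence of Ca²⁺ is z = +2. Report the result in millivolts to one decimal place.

101.1 mV

E = (59.0/z) · log₁₀([Ca²⁺]_out/[Ca²⁺]_in) with z = +2.
= (59.0/2) · log₁₀(1.30/0.000486) = 29.50 · log₁₀(2675)
= 29.50 · (3.4273) = 101.11 mV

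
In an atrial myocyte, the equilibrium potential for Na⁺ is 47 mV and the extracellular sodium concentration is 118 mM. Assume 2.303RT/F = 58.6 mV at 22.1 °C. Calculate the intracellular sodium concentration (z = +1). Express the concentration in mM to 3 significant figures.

Nernst: E = (58.6/1) · log₁₀([out]/[in]), so log₁₀([out]/[in]) = 47.0 × 1 / 58.6 = 0.8020.
[out]/[in] = 10^(0.8020) = 6.339.
[in] = 118 / 6.339 = 18.61 mM.

18.6 mM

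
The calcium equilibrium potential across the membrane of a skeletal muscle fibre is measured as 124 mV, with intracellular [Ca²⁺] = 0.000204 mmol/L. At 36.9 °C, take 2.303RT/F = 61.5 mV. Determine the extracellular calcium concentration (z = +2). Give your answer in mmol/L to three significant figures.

2.20 mmol/L

Nernst: E = (61.5/2) · log₁₀([out]/[in]), so log₁₀([out]/[in]) = 124.0 × 2 / 61.5 = 4.0325.
[out]/[in] = 10^(4.0325) = 1.078e+04.
[out] = 1.078e+04 × 0.000204 = 2.199 mmol/L.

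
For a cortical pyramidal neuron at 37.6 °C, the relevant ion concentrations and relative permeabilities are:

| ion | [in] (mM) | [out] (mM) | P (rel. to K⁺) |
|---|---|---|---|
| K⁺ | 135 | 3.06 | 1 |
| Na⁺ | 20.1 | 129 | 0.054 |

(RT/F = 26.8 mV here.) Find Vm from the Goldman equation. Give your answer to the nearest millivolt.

Vm = 26.8 · ln[(Σ P·[cation]ₒ + Σ P·[anion]ᵢ) / (Σ P·[cation]ᵢ + Σ P·[anion]ₒ)]
Numerator = 1×3.06 + 0.054×129 = 10.03
Denominator = 1×135 + 0.054×20.1 = 136.1
Vm = 26.8 · ln(0.073674) = 26.8 × (-2.6081) = -69.90 mV

-70 mV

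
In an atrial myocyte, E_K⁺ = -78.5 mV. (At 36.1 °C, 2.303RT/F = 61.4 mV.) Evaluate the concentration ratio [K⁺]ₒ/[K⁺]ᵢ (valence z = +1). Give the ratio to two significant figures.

log₁₀([out]/[in]) = E·z/(61.4) = -78.5 × 1 / 61.4 = -1.2785
[out]/[in] = 10^(-1.2785) = 0.05266

0.053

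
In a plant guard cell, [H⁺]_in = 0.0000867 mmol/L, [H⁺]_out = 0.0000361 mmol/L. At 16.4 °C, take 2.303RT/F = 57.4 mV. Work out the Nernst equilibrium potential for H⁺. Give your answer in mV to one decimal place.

E = (57.4/z) · log₁₀([H⁺]_out/[H⁺]_in) with z = +1.
= (57.4/1) · log₁₀(0.0000361/0.0000867) = 57.40 · log₁₀(0.4164)
= 57.40 · (-0.3805) = -21.84 mV

-21.8 mV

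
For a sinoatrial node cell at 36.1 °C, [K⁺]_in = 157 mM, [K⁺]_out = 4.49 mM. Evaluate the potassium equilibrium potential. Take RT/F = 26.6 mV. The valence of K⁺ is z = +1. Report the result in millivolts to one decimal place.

-94.5 mV

E = (26.6/z) · ln([K⁺]_out/[K⁺]_in) with z = +1.
= (26.6/1) · ln(4.49/157) = 26.60 · ln(0.0286)
= 26.60 · (-3.5544) = -94.55 mV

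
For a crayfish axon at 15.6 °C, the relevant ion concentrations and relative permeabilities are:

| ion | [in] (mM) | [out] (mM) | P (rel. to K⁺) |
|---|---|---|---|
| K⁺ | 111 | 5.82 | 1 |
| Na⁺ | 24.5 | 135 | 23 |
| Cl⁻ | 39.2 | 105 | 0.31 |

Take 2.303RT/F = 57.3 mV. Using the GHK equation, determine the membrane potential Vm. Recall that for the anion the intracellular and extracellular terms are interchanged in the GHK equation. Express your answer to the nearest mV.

Vm = 57.3 · log₁₀[(Σ P·[cation]ₒ + Σ P·[anion]ᵢ) / (Σ P·[cation]ᵢ + Σ P·[anion]ₒ)]
Numerator = 1×5.82 + 23×135 + 0.31×39.2 = 3123
Denominator = 1×111 + 23×24.5 + 0.31×105 = 707
Vm = 57.3 · log₁₀(4.4169) = 57.3 × (0.6451) = 36.97 mV

37 mV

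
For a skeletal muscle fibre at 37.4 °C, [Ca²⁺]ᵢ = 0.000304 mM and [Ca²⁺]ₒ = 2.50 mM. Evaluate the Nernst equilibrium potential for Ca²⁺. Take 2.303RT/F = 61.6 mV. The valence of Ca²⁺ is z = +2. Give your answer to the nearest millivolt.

E = (61.6/z) · log₁₀([Ca²⁺]_out/[Ca²⁺]_in) with z = +2.
= (61.6/2) · log₁₀(2.50/0.000304) = 30.80 · log₁₀(8224)
= 30.80 · (3.9151) = 120.58 mV

121 mV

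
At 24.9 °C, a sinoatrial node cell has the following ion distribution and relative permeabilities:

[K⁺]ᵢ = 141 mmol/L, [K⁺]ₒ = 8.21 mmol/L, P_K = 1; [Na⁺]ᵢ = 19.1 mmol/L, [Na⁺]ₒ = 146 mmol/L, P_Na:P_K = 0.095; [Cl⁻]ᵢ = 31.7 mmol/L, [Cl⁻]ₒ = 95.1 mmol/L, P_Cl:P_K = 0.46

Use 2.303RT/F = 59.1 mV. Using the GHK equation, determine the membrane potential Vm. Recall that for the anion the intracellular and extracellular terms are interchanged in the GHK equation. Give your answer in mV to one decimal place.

Vm = 59.1 · log₁₀[(Σ P·[cation]ₒ + Σ P·[anion]ᵢ) / (Σ P·[cation]ᵢ + Σ P·[anion]ₒ)]
Numerator = 1×8.21 + 0.095×146 + 0.46×31.7 = 36.66
Denominator = 1×141 + 0.095×19.1 + 0.46×95.1 = 186.6
Vm = 59.1 · log₁₀(0.19652) = 59.1 × (-0.7066) = -41.76 mV

-41.8 mV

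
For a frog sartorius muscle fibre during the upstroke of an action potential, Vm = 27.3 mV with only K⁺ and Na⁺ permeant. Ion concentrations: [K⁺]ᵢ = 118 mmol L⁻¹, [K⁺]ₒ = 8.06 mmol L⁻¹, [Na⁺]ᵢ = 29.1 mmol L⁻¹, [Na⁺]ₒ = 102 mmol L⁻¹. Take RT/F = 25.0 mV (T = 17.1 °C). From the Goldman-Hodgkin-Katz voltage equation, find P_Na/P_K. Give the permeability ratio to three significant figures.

Let α = P_Na/P_K. GHK: Vm = 25.0·ln[(Kₒ + α·Naₒ)/(Kᵢ + α·Naᵢ)].
e^(Vm/25.0) = e^(27.3/25.0) = 2.9802
So 2.9802·(Kᵢ + α·Naᵢ) = Kₒ + α·Naₒ → α = (2.9802·118.0 − 8.06) / (102.0 − 2.9802·29.1)
α = (351.7 − 8.06) / (102.0 − 86.72) = 343.6/15.28 = 22.49

22.5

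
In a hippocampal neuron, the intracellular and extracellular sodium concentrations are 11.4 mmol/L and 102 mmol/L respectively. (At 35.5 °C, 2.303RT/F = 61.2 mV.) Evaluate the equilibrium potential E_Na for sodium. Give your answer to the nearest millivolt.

E = (61.2/z) · log₁₀([Na⁺]_out/[Na⁺]_in) with z = +1.
= (61.2/1) · log₁₀(102/11.4) = 61.20 · log₁₀(8.947)
= 61.20 · (0.9517) = 58.24 mV

58 mV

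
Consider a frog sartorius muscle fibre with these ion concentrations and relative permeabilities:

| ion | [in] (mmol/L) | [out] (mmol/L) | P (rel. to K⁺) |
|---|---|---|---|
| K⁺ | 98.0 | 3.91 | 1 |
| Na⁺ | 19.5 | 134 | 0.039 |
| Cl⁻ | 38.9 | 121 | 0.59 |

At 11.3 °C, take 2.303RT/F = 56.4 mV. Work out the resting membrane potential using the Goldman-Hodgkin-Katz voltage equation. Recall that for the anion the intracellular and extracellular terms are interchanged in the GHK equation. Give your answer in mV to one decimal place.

-40.9 mV

Vm = 56.4 · log₁₀[(Σ P·[cation]ₒ + Σ P·[anion]ᵢ) / (Σ P·[cation]ᵢ + Σ P·[anion]ₒ)]
Numerator = 1×3.91 + 0.039×134 + 0.59×38.9 = 32.09
Denominator = 1×98.0 + 0.039×19.5 + 0.59×121 = 170.2
Vm = 56.4 · log₁₀(0.18858) = 56.4 × (-0.7245) = -40.86 mV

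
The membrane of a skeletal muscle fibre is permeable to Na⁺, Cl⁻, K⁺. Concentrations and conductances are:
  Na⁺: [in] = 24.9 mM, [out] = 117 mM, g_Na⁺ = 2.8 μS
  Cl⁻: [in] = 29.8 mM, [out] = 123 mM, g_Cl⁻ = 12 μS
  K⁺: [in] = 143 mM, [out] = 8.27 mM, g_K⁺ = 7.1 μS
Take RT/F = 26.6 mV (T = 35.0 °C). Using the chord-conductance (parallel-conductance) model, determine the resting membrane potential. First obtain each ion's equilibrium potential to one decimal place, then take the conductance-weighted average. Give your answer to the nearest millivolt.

E_Na⁺ = (26.6/1)·ln(117/24.9) = 41.2 mV
E_Cl⁻ = (26.6/-1)·ln(123/29.8) = -37.7 mV
E_K⁺ = (26.6/1)·ln(8.27/143) = -75.8 mV
Vm = (Σ gᵢEᵢ)/(Σ gᵢ) = (2.8·41.2 + 12·-37.7 + 7.1·-75.8) / (2.8 + 12 + 7.1)
= -875.22 / 21.9 = -39.96 mV

-40 mV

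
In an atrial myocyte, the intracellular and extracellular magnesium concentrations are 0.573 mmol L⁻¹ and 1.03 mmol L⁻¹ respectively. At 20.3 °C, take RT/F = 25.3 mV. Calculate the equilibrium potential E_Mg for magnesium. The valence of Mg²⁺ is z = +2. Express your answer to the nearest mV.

E = (25.3/z) · ln([Mg²⁺]_out/[Mg²⁺]_in) with z = +2.
= (25.3/2) · ln(1.03/0.573) = 12.65 · ln(1.798)
= 12.65 · (0.5864) = 7.42 mV

7 mV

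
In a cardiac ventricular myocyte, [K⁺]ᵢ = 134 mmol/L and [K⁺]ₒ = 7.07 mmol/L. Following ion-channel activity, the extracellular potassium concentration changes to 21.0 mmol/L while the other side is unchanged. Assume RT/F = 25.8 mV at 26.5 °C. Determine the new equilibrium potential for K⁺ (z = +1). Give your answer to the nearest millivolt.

After the shift: [K⁺]_out = 21.0, [K⁺]_in = 134 mmol/L.
E_new = (25.8/1)·ln(21.0/134) = 25.80 · (-1.8533) = -47.82 mV

-48 mV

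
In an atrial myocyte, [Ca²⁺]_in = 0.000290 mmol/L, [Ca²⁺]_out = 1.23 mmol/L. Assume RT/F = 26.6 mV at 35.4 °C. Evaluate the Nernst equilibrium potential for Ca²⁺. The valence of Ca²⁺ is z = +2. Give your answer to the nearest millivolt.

E = (26.6/z) · ln([Ca²⁺]_out/[Ca²⁺]_in) with z = +2.
= (26.6/2) · ln(1.23/0.000290) = 13.30 · ln(4241)
= 13.30 · (8.3526) = 111.09 mV

111 mV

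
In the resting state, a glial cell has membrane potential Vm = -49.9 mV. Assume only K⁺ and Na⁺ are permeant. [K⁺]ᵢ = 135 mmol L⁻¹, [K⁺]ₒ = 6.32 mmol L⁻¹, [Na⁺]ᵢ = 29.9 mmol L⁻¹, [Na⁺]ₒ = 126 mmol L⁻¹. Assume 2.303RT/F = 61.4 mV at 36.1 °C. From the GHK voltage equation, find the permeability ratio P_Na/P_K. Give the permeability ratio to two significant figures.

0.12

Let α = P_Na/P_K. GHK: Vm = 61.4·log₁₀[(Kₒ + α·Naₒ)/(Kᵢ + α·Naᵢ)].
10^(Vm/61.4) = 10^(-49.9/61.4) = 0.15392
So 0.15392·(Kᵢ + α·Naᵢ) = Kₒ + α·Naₒ → α = (0.15392·135.0 − 6.32) / (126.0 − 0.15392·29.9)
α = (20.78 − 6.32) / (126.0 − 4.602) = 14.46/121.4 = 0.1191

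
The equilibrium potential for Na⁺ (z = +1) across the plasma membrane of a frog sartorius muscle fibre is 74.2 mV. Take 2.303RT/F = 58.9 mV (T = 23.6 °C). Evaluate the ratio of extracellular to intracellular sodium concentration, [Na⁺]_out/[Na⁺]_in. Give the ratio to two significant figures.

log₁₀([out]/[in]) = E·z/(58.9) = 74.2 × 1 / 58.9 = 1.2598
[out]/[in] = 10^(1.2598) = 18.19

18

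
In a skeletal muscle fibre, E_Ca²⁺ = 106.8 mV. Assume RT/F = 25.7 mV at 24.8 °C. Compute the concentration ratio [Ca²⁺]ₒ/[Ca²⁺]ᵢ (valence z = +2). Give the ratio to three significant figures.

4070

ln([out]/[in]) = E·z/(25.7) = 106.8 × 2 / 25.7 = 8.3113
[out]/[in] = e^(8.3113) = 4070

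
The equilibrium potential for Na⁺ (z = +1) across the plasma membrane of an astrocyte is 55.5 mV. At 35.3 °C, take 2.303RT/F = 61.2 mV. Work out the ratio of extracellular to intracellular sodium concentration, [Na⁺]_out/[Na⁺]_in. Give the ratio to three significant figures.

log₁₀([out]/[in]) = E·z/(61.2) = 55.5 × 1 / 61.2 = 0.9069
[out]/[in] = 10^(0.9069) = 8.07

8.07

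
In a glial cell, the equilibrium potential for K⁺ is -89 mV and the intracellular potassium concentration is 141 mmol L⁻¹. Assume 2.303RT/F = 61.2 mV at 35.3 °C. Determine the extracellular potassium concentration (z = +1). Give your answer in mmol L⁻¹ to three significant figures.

4.95 mmol L⁻¹

Nernst: E = (61.2/1) · log₁₀([out]/[in]), so log₁₀([out]/[in]) = -89.0 × 1 / 61.2 = -1.4542.
[out]/[in] = 10^(-1.4542) = 0.03514.
[out] = 0.03514 × 141 = 4.954 mmol L⁻¹.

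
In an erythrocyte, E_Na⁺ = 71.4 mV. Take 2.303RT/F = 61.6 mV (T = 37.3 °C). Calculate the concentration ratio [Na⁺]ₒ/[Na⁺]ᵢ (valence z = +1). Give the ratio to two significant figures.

log₁₀([out]/[in]) = E·z/(61.6) = 71.4 × 1 / 61.6 = 1.1591
[out]/[in] = 10^(1.1591) = 14.42

14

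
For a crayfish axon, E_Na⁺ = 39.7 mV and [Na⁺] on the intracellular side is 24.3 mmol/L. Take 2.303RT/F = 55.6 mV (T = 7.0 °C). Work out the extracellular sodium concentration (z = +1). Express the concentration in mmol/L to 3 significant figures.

126 mmol/L

Nernst: E = (55.6/1) · log₁₀([out]/[in]), so log₁₀([out]/[in]) = 39.7 × 1 / 55.6 = 0.7140.
[out]/[in] = 10^(0.7140) = 5.176.
[out] = 5.176 × 24.3 = 125.8 mmol/L.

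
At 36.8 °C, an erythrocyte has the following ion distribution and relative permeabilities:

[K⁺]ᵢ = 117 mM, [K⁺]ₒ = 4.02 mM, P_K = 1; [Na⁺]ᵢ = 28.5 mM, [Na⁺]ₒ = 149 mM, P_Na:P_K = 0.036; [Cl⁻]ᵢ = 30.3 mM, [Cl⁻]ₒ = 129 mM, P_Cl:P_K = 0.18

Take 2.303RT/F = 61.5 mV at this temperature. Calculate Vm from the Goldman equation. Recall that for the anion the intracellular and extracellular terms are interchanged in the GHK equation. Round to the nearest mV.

-60 mV

Vm = 61.5 · log₁₀[(Σ P·[cation]ₒ + Σ P·[anion]ᵢ) / (Σ P·[cation]ᵢ + Σ P·[anion]ₒ)]
Numerator = 1×4.02 + 0.036×149 + 0.18×30.3 = 14.84
Denominator = 1×117 + 0.036×28.5 + 0.18×129 = 141.2
Vm = 61.5 · log₁₀(0.10505) = 61.5 × (-0.9786) = -60.18 mV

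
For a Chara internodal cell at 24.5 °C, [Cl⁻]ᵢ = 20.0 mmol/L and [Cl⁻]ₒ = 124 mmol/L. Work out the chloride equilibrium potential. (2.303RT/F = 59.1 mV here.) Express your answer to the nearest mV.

E = (59.1/z) · log₁₀([Cl⁻]_out/[Cl⁻]_in) with z = -1.
For an anion, dividing by z = -1 reverses the sign.
= (59.1/-1) · log₁₀(124/20.0) = -59.10 · log₁₀(6.2)
= -59.10 · (0.7924) = -46.83 mV

-47 mV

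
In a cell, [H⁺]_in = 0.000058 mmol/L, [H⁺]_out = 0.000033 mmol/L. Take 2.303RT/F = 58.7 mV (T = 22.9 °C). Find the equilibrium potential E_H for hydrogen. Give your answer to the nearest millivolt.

-14 mV

E = (58.7/z) · log₁₀([H⁺]_out/[H⁺]_in) with z = +1.
= (58.7/1) · log₁₀(0.000033/0.000058) = 58.70 · log₁₀(0.569)
= 58.70 · (-0.2449) = -14.38 mV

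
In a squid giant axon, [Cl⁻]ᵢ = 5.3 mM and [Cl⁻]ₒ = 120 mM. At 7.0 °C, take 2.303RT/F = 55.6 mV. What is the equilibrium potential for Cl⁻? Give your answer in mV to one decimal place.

E = (55.6/z) · log₁₀([Cl⁻]_out/[Cl⁻]_in) with z = -1.
For an anion, dividing by z = -1 reverses the sign.
= (55.6/-1) · log₁₀(120/5.3) = -55.60 · log₁₀(22.64)
= -55.60 · (1.3549) = -75.33 mV

-75.3 mV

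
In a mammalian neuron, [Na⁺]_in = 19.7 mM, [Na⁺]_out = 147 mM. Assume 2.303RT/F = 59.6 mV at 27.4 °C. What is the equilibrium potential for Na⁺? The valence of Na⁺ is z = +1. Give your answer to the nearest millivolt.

E = (59.6/z) · log₁₀([Na⁺]_out/[Na⁺]_in) with z = +1.
= (59.6/1) · log₁₀(147/19.7) = 59.60 · log₁₀(7.462)
= 59.60 · (0.8729) = 52.02 mV

52 mV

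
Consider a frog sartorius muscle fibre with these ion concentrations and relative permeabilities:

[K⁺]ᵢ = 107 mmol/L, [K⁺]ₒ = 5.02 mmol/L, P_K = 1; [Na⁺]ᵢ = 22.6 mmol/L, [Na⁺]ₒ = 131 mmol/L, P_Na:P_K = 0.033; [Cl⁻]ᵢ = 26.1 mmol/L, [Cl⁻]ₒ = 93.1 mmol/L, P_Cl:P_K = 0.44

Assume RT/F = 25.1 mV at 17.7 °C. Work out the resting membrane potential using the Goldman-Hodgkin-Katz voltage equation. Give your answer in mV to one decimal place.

Vm = 25.1 · ln[(Σ P·[cation]ₒ + Σ P·[anion]ᵢ) / (Σ P·[cation]ᵢ + Σ P·[anion]ₒ)]
Numerator = 1×5.02 + 0.033×131 + 0.44×26.1 = 20.83
Denominator = 1×107 + 0.033×22.6 + 0.44×93.1 = 148.7
Vm = 25.1 · ln(0.14005) = 25.1 × (-1.9657) = -49.34 mV

-49.3 mV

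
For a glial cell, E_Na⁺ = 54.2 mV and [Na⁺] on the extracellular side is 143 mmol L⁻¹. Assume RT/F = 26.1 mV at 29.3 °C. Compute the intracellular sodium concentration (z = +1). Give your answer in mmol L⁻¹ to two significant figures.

Nernst: E = (26.1/1) · ln([out]/[in]), so ln([out]/[in]) = 54.2 × 1 / 26.1 = 2.0766.
[out]/[in] = e^(2.0766) = 7.978.
[in] = 143 / 7.978 = 17.93 mmol L⁻¹.

18 mmol L⁻¹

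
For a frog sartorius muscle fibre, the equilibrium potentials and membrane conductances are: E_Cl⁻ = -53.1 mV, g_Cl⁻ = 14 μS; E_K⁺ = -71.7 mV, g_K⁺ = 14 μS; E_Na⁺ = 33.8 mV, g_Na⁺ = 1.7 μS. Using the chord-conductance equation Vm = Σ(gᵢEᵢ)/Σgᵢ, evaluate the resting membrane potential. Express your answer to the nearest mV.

-57 mV

Σ gᵢEᵢ = 14·(-53.1) + 14·(-71.7) + 1.7·(33.8) = -1689.74
Σ gᵢ = 14 + 14 + 1.7 = 29.7
Vm = -1689.74 / 29.7 = -56.89 mV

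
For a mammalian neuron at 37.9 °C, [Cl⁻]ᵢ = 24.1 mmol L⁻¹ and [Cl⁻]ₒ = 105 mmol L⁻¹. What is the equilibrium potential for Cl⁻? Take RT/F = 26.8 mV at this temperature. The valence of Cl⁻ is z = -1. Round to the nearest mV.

E = (26.8/z) · ln([Cl⁻]_out/[Cl⁻]_in) with z = -1.
For an anion, dividing by z = -1 reverses the sign.
= (26.8/-1) · ln(105/24.1) = -26.80 · ln(4.357)
= -26.80 · (1.4717) = -39.44 mV

-39 mV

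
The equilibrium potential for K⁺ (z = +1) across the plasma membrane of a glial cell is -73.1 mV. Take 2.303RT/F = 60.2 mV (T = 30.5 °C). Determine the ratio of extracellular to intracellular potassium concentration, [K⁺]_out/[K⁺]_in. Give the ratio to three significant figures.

0.0611

log₁₀([out]/[in]) = E·z/(60.2) = -73.1 × 1 / 60.2 = -1.2143
[out]/[in] = 10^(-1.2143) = 0.06105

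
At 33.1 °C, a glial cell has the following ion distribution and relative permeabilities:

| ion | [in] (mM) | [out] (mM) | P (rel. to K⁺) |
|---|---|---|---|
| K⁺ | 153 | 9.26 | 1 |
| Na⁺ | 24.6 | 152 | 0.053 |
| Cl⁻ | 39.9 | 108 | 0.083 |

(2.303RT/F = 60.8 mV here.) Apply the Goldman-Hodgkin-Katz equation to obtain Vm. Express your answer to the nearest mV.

-55 mV

Vm = 60.8 · log₁₀[(Σ P·[cation]ₒ + Σ P·[anion]ᵢ) / (Σ P·[cation]ᵢ + Σ P·[anion]ₒ)]
Numerator = 1×9.26 + 0.053×152 + 0.083×39.9 = 20.63
Denominator = 1×153 + 0.053×24.6 + 0.083×108 = 163.3
Vm = 60.8 · log₁₀(0.12634) = 60.8 × (-0.8984) = -54.63 mV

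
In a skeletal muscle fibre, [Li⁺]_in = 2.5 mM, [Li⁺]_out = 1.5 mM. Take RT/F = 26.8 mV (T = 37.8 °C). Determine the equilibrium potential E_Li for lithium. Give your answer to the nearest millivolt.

-14 mV

E = (26.8/z) · ln([Li⁺]_out/[Li⁺]_in) with z = +1.
= (26.8/1) · ln(1.5/2.5) = 26.80 · ln(0.6)
= 26.80 · (-0.5108) = -13.69 mV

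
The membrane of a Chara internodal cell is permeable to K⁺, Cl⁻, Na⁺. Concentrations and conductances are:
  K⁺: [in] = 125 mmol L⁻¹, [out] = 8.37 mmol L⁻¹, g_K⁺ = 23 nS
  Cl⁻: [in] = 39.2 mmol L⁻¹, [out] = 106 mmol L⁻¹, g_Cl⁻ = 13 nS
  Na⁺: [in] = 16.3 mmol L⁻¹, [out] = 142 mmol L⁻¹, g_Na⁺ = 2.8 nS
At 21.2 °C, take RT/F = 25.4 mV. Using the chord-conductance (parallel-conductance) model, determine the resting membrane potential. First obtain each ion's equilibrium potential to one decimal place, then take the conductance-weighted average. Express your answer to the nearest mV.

E_K⁺ = (25.4/1)·ln(8.37/125) = -68.7 mV
E_Cl⁻ = (25.4/-1)·ln(106/39.2) = -25.3 mV
E_Na⁺ = (25.4/1)·ln(142/16.3) = 55.0 mV
Vm = (Σ gᵢEᵢ)/(Σ gᵢ) = (23·-68.7 + 13·-25.3 + 2.8·55.0) / (23 + 13 + 2.8)
= -1755.00 / 38.8 = -45.23 mV

-45 mV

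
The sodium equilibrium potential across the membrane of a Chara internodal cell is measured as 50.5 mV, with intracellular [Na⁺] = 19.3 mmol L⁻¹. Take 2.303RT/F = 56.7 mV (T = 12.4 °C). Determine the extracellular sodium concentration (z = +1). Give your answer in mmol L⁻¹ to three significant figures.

150 mmol L⁻¹

Nernst: E = (56.7/1) · log₁₀([out]/[in]), so log₁₀([out]/[in]) = 50.5 × 1 / 56.7 = 0.8907.
[out]/[in] = 10^(0.8907) = 7.774.
[out] = 7.774 × 19.3 = 150 mmol L⁻¹.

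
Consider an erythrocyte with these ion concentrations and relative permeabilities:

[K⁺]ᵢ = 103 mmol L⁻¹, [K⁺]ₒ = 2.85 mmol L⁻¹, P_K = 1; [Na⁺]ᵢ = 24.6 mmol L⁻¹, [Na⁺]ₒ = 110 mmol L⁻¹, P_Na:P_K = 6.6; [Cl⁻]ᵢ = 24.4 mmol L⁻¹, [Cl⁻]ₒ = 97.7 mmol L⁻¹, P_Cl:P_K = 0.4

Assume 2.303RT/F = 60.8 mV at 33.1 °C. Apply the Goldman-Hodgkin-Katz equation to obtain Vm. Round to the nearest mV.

Vm = 60.8 · log₁₀[(Σ P·[cation]ₒ + Σ P·[anion]ᵢ) / (Σ P·[cation]ᵢ + Σ P·[anion]ₒ)]
Numerator = 1×2.85 + 6.6×110 + 0.4×24.4 = 738.6
Denominator = 1×103 + 6.6×24.6 + 0.4×97.7 = 304.4
Vm = 60.8 · log₁₀(2.4261) = 60.8 × (0.3849) = 23.40 mV

23 mV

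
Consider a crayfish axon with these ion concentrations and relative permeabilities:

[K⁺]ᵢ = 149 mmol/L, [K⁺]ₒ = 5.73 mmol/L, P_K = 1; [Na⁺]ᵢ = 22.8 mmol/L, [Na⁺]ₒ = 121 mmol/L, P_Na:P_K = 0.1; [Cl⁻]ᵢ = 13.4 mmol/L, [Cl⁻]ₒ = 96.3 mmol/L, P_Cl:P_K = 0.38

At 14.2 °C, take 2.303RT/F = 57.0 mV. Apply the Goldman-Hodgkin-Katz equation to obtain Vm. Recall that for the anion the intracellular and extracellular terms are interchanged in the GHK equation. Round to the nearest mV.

-52 mV

Vm = 57.0 · log₁₀[(Σ P·[cation]ₒ + Σ P·[anion]ᵢ) / (Σ P·[cation]ᵢ + Σ P·[anion]ₒ)]
Numerator = 1×5.73 + 0.1×121 + 0.38×13.4 = 22.92
Denominator = 1×149 + 0.1×22.8 + 0.38×96.3 = 187.9
Vm = 57.0 · log₁₀(0.12201) = 57.0 × (-0.9136) = -52.08 mV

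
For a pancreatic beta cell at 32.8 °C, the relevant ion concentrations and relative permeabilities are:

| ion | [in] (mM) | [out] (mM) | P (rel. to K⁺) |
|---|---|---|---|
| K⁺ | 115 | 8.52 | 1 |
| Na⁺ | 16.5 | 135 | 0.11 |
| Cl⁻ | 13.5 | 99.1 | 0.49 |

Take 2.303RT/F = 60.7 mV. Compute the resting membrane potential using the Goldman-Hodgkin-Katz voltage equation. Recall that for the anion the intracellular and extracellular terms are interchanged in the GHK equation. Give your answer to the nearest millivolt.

-45 mV

Vm = 60.7 · log₁₀[(Σ P·[cation]ₒ + Σ P·[anion]ᵢ) / (Σ P·[cation]ᵢ + Σ P·[anion]ₒ)]
Numerator = 1×8.52 + 0.11×135 + 0.49×13.5 = 29.98
Denominator = 1×115 + 0.11×16.5 + 0.49×99.1 = 165.4
Vm = 60.7 · log₁₀(0.18132) = 60.7 × (-0.7416) = -45.01 mV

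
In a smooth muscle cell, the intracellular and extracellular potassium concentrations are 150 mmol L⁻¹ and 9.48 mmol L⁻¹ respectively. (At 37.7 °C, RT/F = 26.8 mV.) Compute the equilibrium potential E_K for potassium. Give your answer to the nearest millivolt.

-74 mV

E = (26.8/z) · ln([K⁺]_out/[K⁺]_in) with z = +1.
= (26.8/1) · ln(9.48/150) = 26.80 · ln(0.0632)
= 26.80 · (-2.7615) = -74.01 mV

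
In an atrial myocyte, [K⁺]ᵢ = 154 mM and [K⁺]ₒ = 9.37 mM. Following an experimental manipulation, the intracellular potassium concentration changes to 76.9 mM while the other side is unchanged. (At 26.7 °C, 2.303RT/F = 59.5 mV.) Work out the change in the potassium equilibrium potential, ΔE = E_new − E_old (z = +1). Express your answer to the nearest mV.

18 mV

E_old = (59.5/1)·log₁₀(9.37/154) = -72.34 mV
E_new = (59.5/1)·log₁₀(9.37/76.9) = -54.39 mV
ΔE = -54.39 − (-72.34) = 17.94 mV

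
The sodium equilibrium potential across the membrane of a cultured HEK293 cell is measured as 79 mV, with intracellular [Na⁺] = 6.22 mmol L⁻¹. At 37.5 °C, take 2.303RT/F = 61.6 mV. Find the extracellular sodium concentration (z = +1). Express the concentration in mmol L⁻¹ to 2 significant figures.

120 mmol L⁻¹

Nernst: E = (61.6/1) · log₁₀([out]/[in]), so log₁₀([out]/[in]) = 79.0 × 1 / 61.6 = 1.2825.
[out]/[in] = 10^(1.2825) = 19.16.
[out] = 19.16 × 6.22 = 119.2 mmol L⁻¹.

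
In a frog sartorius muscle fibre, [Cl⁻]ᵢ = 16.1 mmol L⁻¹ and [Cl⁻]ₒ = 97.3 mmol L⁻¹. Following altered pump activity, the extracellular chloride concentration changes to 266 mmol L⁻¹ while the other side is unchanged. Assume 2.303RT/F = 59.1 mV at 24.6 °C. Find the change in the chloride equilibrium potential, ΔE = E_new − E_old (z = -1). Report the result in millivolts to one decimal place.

E_old = (59.1/-1)·log₁₀(97.3/16.1) = -46.17 mV
E_new = (59.1/-1)·log₁₀(266/16.1) = -71.99 mV
ΔE = -71.99 − (-46.17) = -25.81 mV

-25.8 mV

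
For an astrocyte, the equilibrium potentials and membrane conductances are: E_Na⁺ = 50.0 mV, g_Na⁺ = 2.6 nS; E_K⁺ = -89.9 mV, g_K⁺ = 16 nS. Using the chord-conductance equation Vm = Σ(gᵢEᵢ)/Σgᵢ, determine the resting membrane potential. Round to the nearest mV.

-70 mV

Σ gᵢEᵢ = 2.6·(50.0) + 16·(-89.9) = -1308.40
Σ gᵢ = 2.6 + 16 = 18.6
Vm = -1308.40 / 18.6 = -70.34 mV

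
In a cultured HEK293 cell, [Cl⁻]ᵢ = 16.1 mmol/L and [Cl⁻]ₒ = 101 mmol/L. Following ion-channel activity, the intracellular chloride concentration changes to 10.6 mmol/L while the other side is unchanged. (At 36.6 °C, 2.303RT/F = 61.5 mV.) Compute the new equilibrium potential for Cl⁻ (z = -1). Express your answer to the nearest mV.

After the shift: [Cl⁻]_out = 101, [Cl⁻]_in = 10.6 mmol/L.
E_new = (61.5/-1)·log₁₀(101/10.6) = -61.50 · (0.9790) = -60.21 mV

-60 mV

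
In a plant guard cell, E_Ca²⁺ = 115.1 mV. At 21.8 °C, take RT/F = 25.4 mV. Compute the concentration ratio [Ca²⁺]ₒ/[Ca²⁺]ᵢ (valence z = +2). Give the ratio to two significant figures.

8600

ln([out]/[in]) = E·z/(25.4) = 115.1 × 2 / 25.4 = 9.0630
[out]/[in] = e^(9.0630) = 8630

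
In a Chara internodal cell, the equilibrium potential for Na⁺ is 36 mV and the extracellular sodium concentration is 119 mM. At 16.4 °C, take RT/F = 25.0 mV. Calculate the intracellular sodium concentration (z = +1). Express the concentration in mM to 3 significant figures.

28.2 mM

Nernst: E = (25.0/1) · ln([out]/[in]), so ln([out]/[in]) = 36.0 × 1 / 25.0 = 1.4400.
[out]/[in] = e^(1.4400) = 4.221.
[in] = 119 / 4.221 = 28.19 mM.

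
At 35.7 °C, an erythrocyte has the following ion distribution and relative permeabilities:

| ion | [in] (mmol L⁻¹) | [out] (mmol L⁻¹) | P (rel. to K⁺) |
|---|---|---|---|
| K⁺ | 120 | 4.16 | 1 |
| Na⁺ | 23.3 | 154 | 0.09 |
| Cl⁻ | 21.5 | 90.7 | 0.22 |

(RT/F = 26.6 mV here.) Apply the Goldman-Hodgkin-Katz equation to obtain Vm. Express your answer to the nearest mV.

-49 mV

Vm = 26.6 · ln[(Σ P·[cation]ₒ + Σ P·[anion]ᵢ) / (Σ P·[cation]ᵢ + Σ P·[anion]ₒ)]
Numerator = 1×4.16 + 0.09×154 + 0.22×21.5 = 22.75
Denominator = 1×120 + 0.09×23.3 + 0.22×90.7 = 142.1
Vm = 26.6 · ln(0.16015) = 26.6 × (-1.8316) = -48.72 mV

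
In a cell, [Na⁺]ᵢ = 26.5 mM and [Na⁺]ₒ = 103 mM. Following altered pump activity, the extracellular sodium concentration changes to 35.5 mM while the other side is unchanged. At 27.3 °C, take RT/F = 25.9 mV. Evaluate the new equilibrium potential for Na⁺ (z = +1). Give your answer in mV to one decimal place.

7.6 mV

After the shift: [Na⁺]_out = 35.5, [Na⁺]_in = 26.5 mM.
E_new = (25.9/1)·ln(35.5/26.5) = 25.90 · (0.2924) = 7.57 mV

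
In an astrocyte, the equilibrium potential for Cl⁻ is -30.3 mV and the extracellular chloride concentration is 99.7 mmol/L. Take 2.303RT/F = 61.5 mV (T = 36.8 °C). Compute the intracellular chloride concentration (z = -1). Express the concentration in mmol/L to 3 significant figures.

Nernst: E = (61.5/-1) · log₁₀([out]/[in]), so log₁₀([out]/[in]) = -30.3 × -1 / 61.5 = 0.4927.
[out]/[in] = 10^(0.4927) = 3.109.
[in] = 99.7 / 3.109 = 32.06 mmol/L.

32.1 mmol/L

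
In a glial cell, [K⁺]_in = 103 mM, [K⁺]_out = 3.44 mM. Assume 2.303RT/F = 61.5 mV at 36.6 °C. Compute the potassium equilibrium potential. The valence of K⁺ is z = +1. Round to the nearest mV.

-91 mV

E = (61.5/z) · log₁₀([K⁺]_out/[K⁺]_in) with z = +1.
= (61.5/1) · log₁₀(3.44/103) = 61.50 · log₁₀(0.0334)
= 61.50 · (-1.4763) = -90.79 mV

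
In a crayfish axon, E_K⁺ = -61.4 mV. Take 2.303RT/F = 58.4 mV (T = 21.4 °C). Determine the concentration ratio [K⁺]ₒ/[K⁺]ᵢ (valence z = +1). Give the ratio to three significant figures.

0.0888

log₁₀([out]/[in]) = E·z/(58.4) = -61.4 × 1 / 58.4 = -1.0514
[out]/[in] = 10^(-1.0514) = 0.08884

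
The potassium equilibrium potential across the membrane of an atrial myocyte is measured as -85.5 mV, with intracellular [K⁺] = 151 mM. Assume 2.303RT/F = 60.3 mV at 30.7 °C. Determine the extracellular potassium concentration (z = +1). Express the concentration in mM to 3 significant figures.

Nernst: E = (60.3/1) · log₁₀([out]/[in]), so log₁₀([out]/[in]) = -85.5 × 1 / 60.3 = -1.4179.
[out]/[in] = 10^(-1.4179) = 0.0382.
[out] = 0.0382 × 151 = 5.769 mM.

5.77 mM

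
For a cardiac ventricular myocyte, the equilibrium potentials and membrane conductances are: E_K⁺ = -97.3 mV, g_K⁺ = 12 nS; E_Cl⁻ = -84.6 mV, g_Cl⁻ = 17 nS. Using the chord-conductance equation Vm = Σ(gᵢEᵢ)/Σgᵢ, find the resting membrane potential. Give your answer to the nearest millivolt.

-90 mV

Σ gᵢEᵢ = 12·(-97.3) + 17·(-84.6) = -2605.80
Σ gᵢ = 12 + 17 = 29
Vm = -2605.80 / 29 = -89.86 mV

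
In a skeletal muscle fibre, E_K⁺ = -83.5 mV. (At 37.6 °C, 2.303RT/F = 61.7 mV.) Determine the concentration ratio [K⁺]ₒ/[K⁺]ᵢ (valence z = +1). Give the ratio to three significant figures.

log₁₀([out]/[in]) = E·z/(61.7) = -83.5 × 1 / 61.7 = -1.3533
[out]/[in] = 10^(-1.3533) = 0.04433

0.0443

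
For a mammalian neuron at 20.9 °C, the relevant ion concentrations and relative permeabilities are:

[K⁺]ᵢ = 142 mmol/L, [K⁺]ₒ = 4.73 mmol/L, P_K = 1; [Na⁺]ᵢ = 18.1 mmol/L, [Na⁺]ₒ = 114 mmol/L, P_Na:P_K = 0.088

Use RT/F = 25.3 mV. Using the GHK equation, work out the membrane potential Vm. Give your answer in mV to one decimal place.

-57.6 mV

Vm = 25.3 · ln[(Σ P·[cation]ₒ + Σ P·[anion]ᵢ) / (Σ P·[cation]ᵢ + Σ P·[anion]ₒ)]
Numerator = 1×4.73 + 0.088×114 = 14.76
Denominator = 1×142 + 0.088×18.1 = 143.6
Vm = 25.3 · ln(0.1028) = 25.3 × (-2.2749) = -57.56 mV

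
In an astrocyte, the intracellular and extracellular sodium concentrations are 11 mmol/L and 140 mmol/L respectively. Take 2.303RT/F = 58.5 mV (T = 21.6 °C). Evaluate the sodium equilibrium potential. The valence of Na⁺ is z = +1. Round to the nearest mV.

E = (58.5/z) · log₁₀([Na⁺]_out/[Na⁺]_in) with z = +1.
= (58.5/1) · log₁₀(140/11) = 58.50 · log₁₀(12.73)
= 58.50 · (1.1047) = 64.63 mV

65 mV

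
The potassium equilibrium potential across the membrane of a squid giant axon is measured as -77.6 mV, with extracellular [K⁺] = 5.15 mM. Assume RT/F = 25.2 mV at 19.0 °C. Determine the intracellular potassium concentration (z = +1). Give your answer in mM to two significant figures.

110 mM

Nernst: E = (25.2/1) · ln([out]/[in]), so ln([out]/[in]) = -77.6 × 1 / 25.2 = -3.0794.
[out]/[in] = e^(-3.0794) = 0.04599.
[in] = 5.15 / 0.04599 = 112 mM.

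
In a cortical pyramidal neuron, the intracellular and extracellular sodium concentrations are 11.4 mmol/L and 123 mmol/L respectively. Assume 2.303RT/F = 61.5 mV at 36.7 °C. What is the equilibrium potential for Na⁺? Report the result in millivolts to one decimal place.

63.5 mV

E = (61.5/z) · log₁₀([Na⁺]_out/[Na⁺]_in) with z = +1.
= (61.5/1) · log₁₀(123/11.4) = 61.50 · log₁₀(10.79)
= 61.50 · (1.0330) = 63.53 mV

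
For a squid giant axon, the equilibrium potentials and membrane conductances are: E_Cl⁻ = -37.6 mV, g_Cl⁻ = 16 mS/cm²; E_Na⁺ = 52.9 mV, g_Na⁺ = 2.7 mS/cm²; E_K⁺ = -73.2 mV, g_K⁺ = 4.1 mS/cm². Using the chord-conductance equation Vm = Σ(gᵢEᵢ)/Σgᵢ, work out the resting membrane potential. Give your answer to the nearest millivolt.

-33 mV

Σ gᵢEᵢ = 16·(-37.6) + 2.7·(52.9) + 4.1·(-73.2) = -758.89
Σ gᵢ = 16 + 2.7 + 4.1 = 22.8
Vm = -758.89 / 22.8 = -33.28 mV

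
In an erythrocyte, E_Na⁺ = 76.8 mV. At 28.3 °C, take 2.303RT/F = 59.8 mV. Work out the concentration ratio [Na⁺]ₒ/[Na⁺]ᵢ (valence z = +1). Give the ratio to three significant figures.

19.2

log₁₀([out]/[in]) = E·z/(59.8) = 76.8 × 1 / 59.8 = 1.2843
[out]/[in] = 10^(1.2843) = 19.24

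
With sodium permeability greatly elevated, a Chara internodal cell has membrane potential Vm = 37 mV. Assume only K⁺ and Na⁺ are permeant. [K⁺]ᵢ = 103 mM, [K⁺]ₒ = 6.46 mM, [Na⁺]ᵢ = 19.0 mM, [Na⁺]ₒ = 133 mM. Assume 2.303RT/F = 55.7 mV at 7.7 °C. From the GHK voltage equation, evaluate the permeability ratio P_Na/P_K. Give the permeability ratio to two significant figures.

10

Let α = P_Na/P_K. GHK: Vm = 55.7·log₁₀[(Kₒ + α·Naₒ)/(Kᵢ + α·Naᵢ)].
10^(Vm/55.7) = 10^(37.0/55.7) = 4.6161
So 4.6161·(Kᵢ + α·Naᵢ) = Kₒ + α·Naₒ → α = (4.6161·103.0 − 6.46) / (133.0 − 4.6161·19.0)
α = (475.5 − 6.46) / (133.0 − 87.71) = 469/45.29 = 10.35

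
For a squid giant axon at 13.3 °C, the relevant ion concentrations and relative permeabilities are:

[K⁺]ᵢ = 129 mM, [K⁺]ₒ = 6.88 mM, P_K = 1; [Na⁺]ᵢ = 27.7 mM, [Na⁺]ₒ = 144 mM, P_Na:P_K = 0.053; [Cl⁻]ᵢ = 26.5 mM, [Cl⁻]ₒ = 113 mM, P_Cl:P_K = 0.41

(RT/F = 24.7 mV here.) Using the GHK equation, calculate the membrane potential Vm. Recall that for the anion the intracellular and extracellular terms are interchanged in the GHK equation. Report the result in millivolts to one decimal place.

-47.9 mV

Vm = 24.7 · ln[(Σ P·[cation]ₒ + Σ P·[anion]ᵢ) / (Σ P·[cation]ᵢ + Σ P·[anion]ₒ)]
Numerator = 1×6.88 + 0.053×144 + 0.41×26.5 = 25.38
Denominator = 1×129 + 0.053×27.7 + 0.41×113 = 176.8
Vm = 24.7 · ln(0.14354) = 24.7 × (-1.9412) = -47.95 mV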